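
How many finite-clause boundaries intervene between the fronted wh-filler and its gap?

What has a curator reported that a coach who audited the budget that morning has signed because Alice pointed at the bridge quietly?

"what" is extracted from the object of "signed".
Boundaries crossed, outermost first: [that] — 1 in total.

1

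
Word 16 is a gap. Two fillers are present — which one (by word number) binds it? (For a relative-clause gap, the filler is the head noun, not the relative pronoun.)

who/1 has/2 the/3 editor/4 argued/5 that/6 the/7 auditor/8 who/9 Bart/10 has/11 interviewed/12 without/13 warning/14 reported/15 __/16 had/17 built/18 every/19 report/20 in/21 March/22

1

The marked gap is the subject of "built".
Its filler is the fronted wh-phrase "who", at word 1.
(The other dependency links word 8 to a gap after word 12.)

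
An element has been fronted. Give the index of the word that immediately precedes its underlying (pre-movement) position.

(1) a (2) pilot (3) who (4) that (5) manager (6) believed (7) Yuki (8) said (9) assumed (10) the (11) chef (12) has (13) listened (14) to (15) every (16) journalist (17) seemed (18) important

The displaced element is "a pilot" (word 2).
It is linked across 2 clause boundaries (Ø → Ø).
It functions as the subject of "assumed", so the gap sits immediately after word 8 ("said").
Base order: That manager believed Yuki said a pilot assumed the chef has listened to every journalist.

8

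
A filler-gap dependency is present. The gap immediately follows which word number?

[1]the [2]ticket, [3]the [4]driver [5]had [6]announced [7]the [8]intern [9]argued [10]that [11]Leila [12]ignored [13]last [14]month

12

The displaced element is "the ticket" (word 2).
It is linked across 2 clause boundaries (Ø → that).
It functions as the direct object of "ignored", so the gap sits immediately after word 12 ("ignored").
Base order: The driver had announced the intern argued that Leila ignored the ticket last month.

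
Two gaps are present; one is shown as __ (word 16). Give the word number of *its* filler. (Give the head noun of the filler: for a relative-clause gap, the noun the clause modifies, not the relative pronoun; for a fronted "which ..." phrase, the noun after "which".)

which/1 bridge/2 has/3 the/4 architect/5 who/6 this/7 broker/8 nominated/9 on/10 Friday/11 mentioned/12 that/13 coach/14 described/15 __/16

The marked gap is the direct object of "described".
Its filler is the fronted wh-phrase "which bridge", at word 2.
(The other dependency links word 5 to a gap after word 9.)

2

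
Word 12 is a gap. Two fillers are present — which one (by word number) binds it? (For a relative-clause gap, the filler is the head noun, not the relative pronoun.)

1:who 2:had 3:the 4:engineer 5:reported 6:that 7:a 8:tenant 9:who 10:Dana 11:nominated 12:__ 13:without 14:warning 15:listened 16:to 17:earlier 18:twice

8

The marked gap is inside the relative clause, the direct object of "nominated".
Its filler is the head noun "tenant" (via "who"), at word 8.
(The other dependency links word 1 to a gap after word 16.)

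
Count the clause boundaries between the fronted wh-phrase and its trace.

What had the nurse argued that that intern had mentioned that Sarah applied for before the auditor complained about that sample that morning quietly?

2

"what" is extracted from the PP object of "applied".
Boundaries crossed, outermost first: [that], [that] — 2 in total.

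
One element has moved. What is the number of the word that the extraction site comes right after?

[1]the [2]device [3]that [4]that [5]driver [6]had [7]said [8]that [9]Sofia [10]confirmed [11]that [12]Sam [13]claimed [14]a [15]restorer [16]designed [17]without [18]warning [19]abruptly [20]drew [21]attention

16

The displaced element is "the device" (word 2).
It is linked across 3 clause boundaries (that → that → Ø).
It functions as the direct object of "designed", so the gap sits immediately after word 16 ("designed").
Base order: That driver had said that Sofia confirmed that Sam claimed a restorer designed the device without warning abruptly.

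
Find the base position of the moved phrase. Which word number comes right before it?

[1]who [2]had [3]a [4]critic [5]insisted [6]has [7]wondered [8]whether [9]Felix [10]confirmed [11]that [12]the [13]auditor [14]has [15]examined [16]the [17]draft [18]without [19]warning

The displaced element is "who" (word 1).
It is linked across 1 clause boundary (Ø).
It functions as the subject of "wondered", so the gap sits immediately after word 5 ("insisted").
Base order: A critic had insisted that who has wondered whether Felix confirmed that the auditor has examined the draft without warning.

5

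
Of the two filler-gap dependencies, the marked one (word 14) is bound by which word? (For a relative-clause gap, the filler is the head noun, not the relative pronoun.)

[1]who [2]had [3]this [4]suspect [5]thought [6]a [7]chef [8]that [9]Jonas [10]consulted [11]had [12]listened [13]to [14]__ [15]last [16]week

The marked gap is the object of the preposition "to" of "listened".
Its filler is the fronted wh-phrase "who", at word 1.
(The other dependency links word 7 to a gap after word 10.)

1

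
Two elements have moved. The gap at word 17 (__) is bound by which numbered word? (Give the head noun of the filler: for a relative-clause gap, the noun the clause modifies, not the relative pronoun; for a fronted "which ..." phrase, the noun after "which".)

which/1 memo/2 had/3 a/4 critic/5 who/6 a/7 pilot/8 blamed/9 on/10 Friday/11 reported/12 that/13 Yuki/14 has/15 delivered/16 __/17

2

The marked gap is the direct object of "delivered".
Its filler is the fronted wh-phrase "which memo", at word 2.
(The other dependency links word 5 to a gap after word 9.)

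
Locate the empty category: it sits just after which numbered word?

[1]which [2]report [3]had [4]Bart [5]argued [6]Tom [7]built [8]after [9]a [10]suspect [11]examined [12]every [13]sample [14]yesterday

The displaced element is "which report" (word 2).
It is linked across 1 clause boundary (Ø).
It functions as the direct object of "built", so the gap sits immediately after word 7 ("built").
Base order: Bart had argued Tom built which report after a suspect examined every sample yesterday.

7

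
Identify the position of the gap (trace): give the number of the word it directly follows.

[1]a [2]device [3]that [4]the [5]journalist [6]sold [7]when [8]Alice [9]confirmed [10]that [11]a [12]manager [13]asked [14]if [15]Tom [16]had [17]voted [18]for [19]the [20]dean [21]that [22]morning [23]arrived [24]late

The displaced element is "a device" (word 2).
It functions as the direct object of "sold", so the gap sits immediately after word 6 ("sold").
Base order: The journalist sold a device when Alice confirmed that a manager asked if Tom had voted for the dean that morning.

6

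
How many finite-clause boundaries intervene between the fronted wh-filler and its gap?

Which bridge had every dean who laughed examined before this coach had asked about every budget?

0

"which bridge" originates inside the matrix clause — no clause boundary is crossed.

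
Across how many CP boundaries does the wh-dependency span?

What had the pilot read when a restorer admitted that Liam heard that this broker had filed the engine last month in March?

0

"what" originates inside the matrix clause — no clause boundary is crossed.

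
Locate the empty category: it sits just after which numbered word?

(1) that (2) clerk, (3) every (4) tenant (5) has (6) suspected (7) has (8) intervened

The displaced element is "that clerk" (word 2).
It is linked across 1 clause boundary (Ø).
It functions as the subject of "intervened", so the gap sits immediately after word 6 ("suspected").
Base order: Every tenant has suspected that that clerk has intervened.

6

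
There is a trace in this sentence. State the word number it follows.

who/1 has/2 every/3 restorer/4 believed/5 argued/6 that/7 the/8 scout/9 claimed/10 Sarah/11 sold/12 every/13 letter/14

5

The displaced element is "who" (word 1).
It is linked across 1 clause boundary (Ø).
It functions as the subject of "argued", so the gap sits immediately after word 5 ("believed").
Base order: Every restorer has believed that who argued that the scout claimed Sarah sold every letter.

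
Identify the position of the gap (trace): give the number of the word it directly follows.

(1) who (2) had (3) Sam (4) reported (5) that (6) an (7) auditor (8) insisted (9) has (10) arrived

The displaced element is "who" (word 1).
It is linked across 2 clause boundaries (that → Ø).
It functions as the subject of "arrived", so the gap sits immediately after word 8 ("insisted").
Base order: Sam had reported that an auditor insisted that who has arrived.

8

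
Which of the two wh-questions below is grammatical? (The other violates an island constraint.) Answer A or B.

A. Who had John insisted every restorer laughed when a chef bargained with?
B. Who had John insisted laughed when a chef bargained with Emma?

B

In A, the wh-phrase is extracted from inside an adjunct island (introduced by "when"), which blocks movement.
In B, the extraction path crosses only that-complement boundaries, which are transparent.
So B is grammatical.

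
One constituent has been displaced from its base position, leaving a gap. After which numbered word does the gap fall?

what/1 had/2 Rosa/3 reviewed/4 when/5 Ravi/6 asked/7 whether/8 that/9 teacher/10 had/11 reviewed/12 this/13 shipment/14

4

The displaced element is "what" (word 1).
It functions as the direct object of "reviewed", so the gap sits immediately after word 4 ("reviewed").
Base order: Rosa had reviewed what when Ravi asked whether that teacher had reviewed this shipment.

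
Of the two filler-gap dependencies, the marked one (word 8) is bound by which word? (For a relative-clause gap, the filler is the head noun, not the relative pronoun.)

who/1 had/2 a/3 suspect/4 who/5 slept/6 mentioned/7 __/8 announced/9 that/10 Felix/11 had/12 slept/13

The marked gap is the subject of "announced".
Its filler is the fronted wh-phrase "who", at word 1.
(The other dependency links word 4 to a gap after word 5.)

1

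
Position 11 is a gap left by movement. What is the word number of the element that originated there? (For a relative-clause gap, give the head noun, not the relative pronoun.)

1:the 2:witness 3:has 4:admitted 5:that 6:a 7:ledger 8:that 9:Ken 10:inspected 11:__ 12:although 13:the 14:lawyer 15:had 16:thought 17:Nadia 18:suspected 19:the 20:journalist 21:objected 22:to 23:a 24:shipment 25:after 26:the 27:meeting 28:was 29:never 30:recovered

The gap at 11 is the object of "inspected", inside a relative clause.
The relative pronoun is "that" (word 8); it is bound by the head noun immediately before it.
Its filler is the head noun "ledger", at word 7.

7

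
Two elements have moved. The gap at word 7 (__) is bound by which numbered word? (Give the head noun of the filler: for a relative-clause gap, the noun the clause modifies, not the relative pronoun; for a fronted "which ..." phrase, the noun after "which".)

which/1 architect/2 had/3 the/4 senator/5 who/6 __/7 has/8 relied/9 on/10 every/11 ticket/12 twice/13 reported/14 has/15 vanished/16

The marked gap is inside the relative clause, the subject of "relied".
Its filler is the head noun "senator" (via "who"), at word 5.
(The other dependency links word 2 to a gap after word 14.)

5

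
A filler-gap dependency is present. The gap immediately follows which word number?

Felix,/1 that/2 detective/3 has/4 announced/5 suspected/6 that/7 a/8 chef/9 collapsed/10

The displaced element is "Felix" (word 1).
It is linked across 1 clause boundary (Ø).
It functions as the subject of "suspected", so the gap sits immediately after word 5 ("announced").
Base order: That detective has announced that Felix suspected that a chef collapsed.

5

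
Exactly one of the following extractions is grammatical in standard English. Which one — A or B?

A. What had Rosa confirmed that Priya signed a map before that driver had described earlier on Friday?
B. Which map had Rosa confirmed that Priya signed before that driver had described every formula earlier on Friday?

In A, the wh-phrase is extracted from inside an adjunct island (introduced by "before"), which blocks movement.
In B, the extraction path crosses only that-complement boundaries, which are transparent.
So B is grammatical.

B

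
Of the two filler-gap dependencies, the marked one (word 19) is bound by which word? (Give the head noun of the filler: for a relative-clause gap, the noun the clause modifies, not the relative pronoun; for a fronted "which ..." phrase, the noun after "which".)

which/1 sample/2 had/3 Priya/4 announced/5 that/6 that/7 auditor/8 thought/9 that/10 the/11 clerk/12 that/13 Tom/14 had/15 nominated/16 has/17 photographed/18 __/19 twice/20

The marked gap is the direct object of "photographed".
Its filler is the fronted wh-phrase "which sample", at word 2.
(The other dependency links word 12 to a gap after word 16.)

2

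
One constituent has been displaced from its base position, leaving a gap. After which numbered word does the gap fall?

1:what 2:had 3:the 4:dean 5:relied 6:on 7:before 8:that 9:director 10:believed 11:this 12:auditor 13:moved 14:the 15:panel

The displaced element is "what" (word 1).
It functions as the object of the preposition "on" of "relied", so the gap sits immediately after word 6 ("on").
Base order: The dean had relied on what before that director believed this auditor moved the panel.

6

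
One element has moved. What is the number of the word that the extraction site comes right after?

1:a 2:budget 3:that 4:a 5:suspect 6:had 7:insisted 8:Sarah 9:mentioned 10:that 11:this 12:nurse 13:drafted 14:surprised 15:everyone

13

The displaced element is "a budget" (word 2).
It is linked across 2 clause boundaries (Ø → that).
It functions as the direct object of "drafted", so the gap sits immediately after word 13 ("drafted").
Base order: A suspect had insisted Sarah mentioned that this nurse drafted a budget.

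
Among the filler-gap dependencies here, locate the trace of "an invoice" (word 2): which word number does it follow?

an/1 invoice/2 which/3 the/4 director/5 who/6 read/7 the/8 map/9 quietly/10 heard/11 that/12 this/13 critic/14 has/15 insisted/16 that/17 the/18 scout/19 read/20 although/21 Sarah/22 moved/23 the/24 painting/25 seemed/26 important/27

The displaced element is "an invoice" (word 2).
It is linked across 2 clause boundaries (that → that).
It functions as the direct object of "read", so the gap sits immediately after word 20 ("read").
Base order: The director who read the map quietly heard that this critic has insisted that the scout read an invoice although Sarah moved the painting.

20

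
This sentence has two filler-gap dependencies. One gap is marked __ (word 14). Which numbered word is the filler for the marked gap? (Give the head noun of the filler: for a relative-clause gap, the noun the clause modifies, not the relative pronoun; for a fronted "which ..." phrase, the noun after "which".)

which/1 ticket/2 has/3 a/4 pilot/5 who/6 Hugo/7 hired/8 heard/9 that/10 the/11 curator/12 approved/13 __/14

The marked gap is the direct object of "approved".
Its filler is the fronted wh-phrase "which ticket", at word 2.
(The other dependency links word 5 to a gap after word 8.)

2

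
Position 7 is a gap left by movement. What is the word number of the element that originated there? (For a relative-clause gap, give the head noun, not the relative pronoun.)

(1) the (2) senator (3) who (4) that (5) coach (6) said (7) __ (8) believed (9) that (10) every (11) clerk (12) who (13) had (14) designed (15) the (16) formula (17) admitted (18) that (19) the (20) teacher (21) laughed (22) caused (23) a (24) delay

2

The gap at 7 is the subject of "believed", inside a relative clause.
The relative pronoun is "who" (word 3); it is bound by the head noun immediately before it.
Its filler is the head noun "senator", at word 2.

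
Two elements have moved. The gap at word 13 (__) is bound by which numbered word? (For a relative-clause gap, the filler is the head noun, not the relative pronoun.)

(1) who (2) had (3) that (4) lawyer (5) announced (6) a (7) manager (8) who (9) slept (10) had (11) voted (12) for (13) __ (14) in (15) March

1

The marked gap is the object of the preposition "for" of "voted".
Its filler is the fronted wh-phrase "who", at word 1.
(The other dependency links word 7 to a gap after word 8.)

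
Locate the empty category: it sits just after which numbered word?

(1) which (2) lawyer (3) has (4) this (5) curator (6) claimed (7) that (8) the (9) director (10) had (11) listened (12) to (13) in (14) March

The displaced element is "which lawyer" (word 2).
It is linked across 1 clause boundary (that).
It functions as the object of the preposition "to" of "listened", so the gap sits immediately after word 12 ("to").
Base order: This curator has claimed that the director had listened to which lawyer in March.

12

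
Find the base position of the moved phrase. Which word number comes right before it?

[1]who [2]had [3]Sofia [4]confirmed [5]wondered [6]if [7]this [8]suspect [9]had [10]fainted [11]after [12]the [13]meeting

The displaced element is "who" (word 1).
It is linked across 1 clause boundary (Ø).
It functions as the subject of "wondered", so the gap sits immediately after word 4 ("confirmed").
Base order: Sofia had confirmed that who wondered if this suspect had fainted after the meeting.

4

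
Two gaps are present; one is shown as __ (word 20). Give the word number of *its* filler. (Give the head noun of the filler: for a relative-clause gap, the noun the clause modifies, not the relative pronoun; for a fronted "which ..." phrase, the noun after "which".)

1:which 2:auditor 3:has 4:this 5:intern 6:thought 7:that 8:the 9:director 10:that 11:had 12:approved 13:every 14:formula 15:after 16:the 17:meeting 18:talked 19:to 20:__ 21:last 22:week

2

The marked gap is the object of the preposition "to" of "talked".
Its filler is the fronted wh-phrase "which auditor", at word 2.
(The other dependency links word 9 to a gap after word 10.)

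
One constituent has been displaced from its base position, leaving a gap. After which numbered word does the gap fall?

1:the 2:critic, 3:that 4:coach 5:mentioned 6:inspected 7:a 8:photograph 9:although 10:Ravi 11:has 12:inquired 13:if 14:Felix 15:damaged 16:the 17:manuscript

5

The displaced element is "the critic" (word 2).
It is linked across 1 clause boundary (Ø).
It functions as the subject of "inspected", so the gap sits immediately after word 5 ("mentioned").
Base order: That coach mentioned that the critic inspected a photograph although Ravi has inquired if Felix damaged the manuscript.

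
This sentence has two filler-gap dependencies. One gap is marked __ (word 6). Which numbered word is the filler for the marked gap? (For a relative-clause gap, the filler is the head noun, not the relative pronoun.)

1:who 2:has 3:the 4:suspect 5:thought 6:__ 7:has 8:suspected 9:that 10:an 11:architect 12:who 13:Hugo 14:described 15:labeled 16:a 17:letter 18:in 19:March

1

The marked gap is the subject of "suspected".
Its filler is the fronted wh-phrase "who", at word 1.
(The other dependency links word 11 to a gap after word 14.)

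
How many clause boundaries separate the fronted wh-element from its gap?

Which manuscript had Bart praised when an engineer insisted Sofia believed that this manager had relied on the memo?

"which manuscript" originates inside the matrix clause — no clause boundary is crossed.

0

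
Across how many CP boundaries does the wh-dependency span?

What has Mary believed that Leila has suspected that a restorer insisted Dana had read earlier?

3

"what" is extracted from the object of "read".
Boundaries crossed, outermost first: [that], [that], [Ø] — 3 in total.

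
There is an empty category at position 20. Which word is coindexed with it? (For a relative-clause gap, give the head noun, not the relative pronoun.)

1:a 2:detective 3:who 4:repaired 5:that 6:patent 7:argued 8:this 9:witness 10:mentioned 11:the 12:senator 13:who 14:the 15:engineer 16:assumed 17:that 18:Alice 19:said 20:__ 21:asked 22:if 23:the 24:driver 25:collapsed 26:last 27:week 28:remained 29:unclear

The gap at 20 is the subject of "asked", inside a relative clause.
The relative pronoun is "who" (word 13); it is bound by the head noun immediately before it.
Its filler is the head noun "senator", at word 12.

12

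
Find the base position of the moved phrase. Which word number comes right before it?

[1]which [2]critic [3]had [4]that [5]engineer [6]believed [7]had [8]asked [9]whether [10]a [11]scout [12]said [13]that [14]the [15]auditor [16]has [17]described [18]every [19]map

6

The displaced element is "which critic" (word 2).
It is linked across 1 clause boundary (Ø).
It functions as the subject of "asked", so the gap sits immediately after word 6 ("believed").
Base order: That engineer had believed which critic had asked whether a scout said that the auditor has described every map.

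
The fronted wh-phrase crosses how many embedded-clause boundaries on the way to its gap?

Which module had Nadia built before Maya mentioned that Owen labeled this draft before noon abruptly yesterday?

0

"which module" originates inside the matrix clause — no clause boundary is crossed.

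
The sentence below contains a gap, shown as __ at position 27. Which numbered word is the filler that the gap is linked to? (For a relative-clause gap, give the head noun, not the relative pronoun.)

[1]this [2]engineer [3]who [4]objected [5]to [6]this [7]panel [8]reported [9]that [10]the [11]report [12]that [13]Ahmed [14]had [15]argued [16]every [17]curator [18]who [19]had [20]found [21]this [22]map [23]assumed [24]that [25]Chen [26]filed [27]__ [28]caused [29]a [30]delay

The gap at 27 is the object of "filed", inside a relative clause.
The relative pronoun is "that" (word 12); it is bound by the head noun immediately before it.
Its filler is the head noun "report", at word 11.

11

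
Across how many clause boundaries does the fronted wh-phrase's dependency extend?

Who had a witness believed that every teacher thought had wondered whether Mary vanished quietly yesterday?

2

"who" is extracted from the subject of "wondered".
Boundaries crossed, outermost first: [that], [Ø] — 2 in total.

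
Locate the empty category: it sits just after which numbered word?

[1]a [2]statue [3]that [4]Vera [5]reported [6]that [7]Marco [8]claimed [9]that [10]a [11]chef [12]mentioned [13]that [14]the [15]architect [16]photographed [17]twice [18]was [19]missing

The displaced element is "a statue" (word 2).
It is linked across 3 clause boundaries (that → that → that).
It functions as the direct object of "photographed", so the gap sits immediately after word 16 ("photographed").
Base order: Vera reported that Marco claimed that a chef mentioned that the architect photographed a statue twice.

16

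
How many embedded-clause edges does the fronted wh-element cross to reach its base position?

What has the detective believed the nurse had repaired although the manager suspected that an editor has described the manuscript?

1

"what" is extracted from the object of "repaired".
Boundaries crossed, outermost first: [Ø] — 1 in total.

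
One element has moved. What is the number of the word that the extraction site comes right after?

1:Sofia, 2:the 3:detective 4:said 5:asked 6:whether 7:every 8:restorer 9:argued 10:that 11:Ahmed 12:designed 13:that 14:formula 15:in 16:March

4

The displaced element is "Sofia" (word 1).
It is linked across 1 clause boundary (Ø).
It functions as the subject of "asked", so the gap sits immediately after word 4 ("said").
Base order: The detective said that Sofia asked whether every restorer argued that Ahmed designed that formula in March.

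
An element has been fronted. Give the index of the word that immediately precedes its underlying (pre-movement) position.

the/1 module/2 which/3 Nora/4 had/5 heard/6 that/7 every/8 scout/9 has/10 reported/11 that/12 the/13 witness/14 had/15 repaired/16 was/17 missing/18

16

The displaced element is "the module" (word 2).
It is linked across 2 clause boundaries (that → that).
It functions as the direct object of "repaired", so the gap sits immediately after word 16 ("repaired").
Base order: Nora had heard that every scout has reported that the witness had repaired the module.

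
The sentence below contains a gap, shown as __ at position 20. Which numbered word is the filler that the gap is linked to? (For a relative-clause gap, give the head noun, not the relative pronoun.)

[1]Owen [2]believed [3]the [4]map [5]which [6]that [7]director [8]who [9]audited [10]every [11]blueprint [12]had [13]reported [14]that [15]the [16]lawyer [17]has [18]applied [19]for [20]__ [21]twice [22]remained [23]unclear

4

The gap at 20 is the prepositional object of "applied", inside a relative clause.
The relative pronoun is "which" (word 5); it is bound by the head noun immediately before it.
Its filler is the head noun "map", at word 4.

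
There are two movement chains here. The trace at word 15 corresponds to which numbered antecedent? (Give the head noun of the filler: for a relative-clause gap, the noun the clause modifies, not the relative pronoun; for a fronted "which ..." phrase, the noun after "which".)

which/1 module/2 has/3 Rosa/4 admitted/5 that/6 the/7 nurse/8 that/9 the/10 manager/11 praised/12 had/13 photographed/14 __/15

The marked gap is the direct object of "photographed".
Its filler is the fronted wh-phrase "which module", at word 2.
(The other dependency links word 8 to a gap after word 12.)

2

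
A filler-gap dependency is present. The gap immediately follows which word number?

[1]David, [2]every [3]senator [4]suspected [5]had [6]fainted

The displaced element is "David" (word 1).
It is linked across 1 clause boundary (Ø).
It functions as the subject of "fainted", so the gap sits immediately after word 4 ("suspected").
Base order: Every senator suspected that David had fainted.

4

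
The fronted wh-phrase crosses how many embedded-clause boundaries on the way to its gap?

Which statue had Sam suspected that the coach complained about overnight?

1

"which statue" is extracted from the PP object of "complained".
Boundaries crossed, outermost first: [that] — 1 in total.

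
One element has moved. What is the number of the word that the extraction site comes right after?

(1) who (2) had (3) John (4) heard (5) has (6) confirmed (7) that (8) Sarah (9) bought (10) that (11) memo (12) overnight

The displaced element is "who" (word 1).
It is linked across 1 clause boundary (Ø).
It functions as the subject of "confirmed", so the gap sits immediately after word 4 ("heard").
Base order: John had heard who has confirmed that Sarah bought that memo overnight.

4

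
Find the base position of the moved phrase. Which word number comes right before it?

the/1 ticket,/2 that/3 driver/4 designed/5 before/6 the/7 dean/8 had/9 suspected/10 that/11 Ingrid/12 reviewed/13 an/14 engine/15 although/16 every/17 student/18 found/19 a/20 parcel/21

5

The displaced element is "the ticket" (word 2).
It functions as the direct object of "designed", so the gap sits immediately after word 5 ("designed").
Base order: That driver designed the ticket before the dean had suspected that Ingrid reviewed an engine although every student found a parcel.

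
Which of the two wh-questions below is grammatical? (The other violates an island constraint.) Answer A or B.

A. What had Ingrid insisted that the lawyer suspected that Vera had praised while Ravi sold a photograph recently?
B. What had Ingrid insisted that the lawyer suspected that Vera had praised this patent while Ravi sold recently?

A

In B, the wh-phrase is extracted from inside an adjunct island (introduced by "while"), which blocks movement.
In A, the extraction path crosses only that-complement boundaries, which are transparent.
So A is grammatical.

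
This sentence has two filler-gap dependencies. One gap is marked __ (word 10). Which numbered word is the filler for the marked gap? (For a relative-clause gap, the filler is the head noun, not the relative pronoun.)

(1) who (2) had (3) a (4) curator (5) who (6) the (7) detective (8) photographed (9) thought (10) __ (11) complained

1

The marked gap is the subject of "complained".
Its filler is the fronted wh-phrase "who", at word 1.
(The other dependency links word 4 to a gap after word 8.)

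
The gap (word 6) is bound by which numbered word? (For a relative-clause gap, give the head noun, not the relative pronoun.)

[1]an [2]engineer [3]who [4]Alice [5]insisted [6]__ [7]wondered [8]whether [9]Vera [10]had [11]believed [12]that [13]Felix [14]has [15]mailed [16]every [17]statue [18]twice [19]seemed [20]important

The gap at 6 is the subject of "wondered", inside a relative clause.
The relative pronoun is "who" (word 3); it is bound by the head noun immediately before it.
Its filler is the head noun "engineer", at word 2.

2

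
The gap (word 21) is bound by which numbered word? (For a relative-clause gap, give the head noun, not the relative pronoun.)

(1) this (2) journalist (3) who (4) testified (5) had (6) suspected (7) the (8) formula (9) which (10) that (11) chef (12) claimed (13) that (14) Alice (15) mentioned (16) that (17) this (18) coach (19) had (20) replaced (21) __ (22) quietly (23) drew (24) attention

The gap at 21 is the object of "replaced", inside a relative clause.
The relative pronoun is "which" (word 9); it is bound by the head noun immediately before it.
Its filler is the head noun "formula", at word 8.

8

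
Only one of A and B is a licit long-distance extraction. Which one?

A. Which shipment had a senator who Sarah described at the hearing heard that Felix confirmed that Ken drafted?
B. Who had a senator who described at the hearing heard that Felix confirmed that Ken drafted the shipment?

In B, the wh-phrase is extracted from inside a complex-NP island (relative clause) (introduced by "who"), which blocks movement.
In A, the extraction path crosses only that-complement boundaries, which are transparent.
So A is grammatical.

A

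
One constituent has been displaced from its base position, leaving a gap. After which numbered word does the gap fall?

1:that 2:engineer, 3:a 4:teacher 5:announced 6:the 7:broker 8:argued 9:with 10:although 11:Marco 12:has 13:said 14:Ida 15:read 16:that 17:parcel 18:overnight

9

The displaced element is "that engineer" (word 2).
It is linked across 1 clause boundary (Ø).
It functions as the object of the preposition "with" of "argued", so the gap sits immediately after word 9 ("with").
Base order: A teacher announced the broker argued with that engineer although Marco has said Ida read that parcel overnight.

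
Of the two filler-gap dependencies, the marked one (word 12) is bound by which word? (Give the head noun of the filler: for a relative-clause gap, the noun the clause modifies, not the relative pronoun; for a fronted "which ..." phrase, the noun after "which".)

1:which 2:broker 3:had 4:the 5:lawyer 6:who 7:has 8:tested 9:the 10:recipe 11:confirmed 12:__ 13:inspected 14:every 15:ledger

The marked gap is the subject of "inspected".
Its filler is the fronted wh-phrase "which broker", at word 2.
(The other dependency links word 5 to a gap after word 6.)

2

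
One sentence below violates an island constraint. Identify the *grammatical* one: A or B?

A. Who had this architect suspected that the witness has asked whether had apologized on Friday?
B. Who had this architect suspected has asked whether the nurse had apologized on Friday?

In A, the wh-phrase is extracted from inside a wh-island (introduced by "whether"), which blocks movement.
In B, the extraction path crosses only that-complement boundaries, which are transparent.
So B is grammatical.

B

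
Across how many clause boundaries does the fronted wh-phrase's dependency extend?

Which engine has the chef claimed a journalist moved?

1

"which engine" is extracted from the object of "moved".
Boundaries crossed, outermost first: [Ø] — 1 in total.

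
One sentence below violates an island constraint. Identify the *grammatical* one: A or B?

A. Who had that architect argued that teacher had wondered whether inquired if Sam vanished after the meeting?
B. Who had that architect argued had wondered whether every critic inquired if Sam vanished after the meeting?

B

In A, the wh-phrase is extracted from inside a wh-island (introduced by "whether"), which blocks movement.
In B, the extraction path crosses only that-complement boundaries, which are transparent.
So B is grammatical.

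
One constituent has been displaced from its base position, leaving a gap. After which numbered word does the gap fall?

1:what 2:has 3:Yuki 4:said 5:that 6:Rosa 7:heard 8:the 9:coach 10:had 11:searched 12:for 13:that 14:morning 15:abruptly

The displaced element is "what" (word 1).
It is linked across 2 clause boundaries (that → Ø).
It functions as the object of the preposition "for" of "searched", so the gap sits immediately after word 12 ("for").
Base order: Yuki has said that Rosa heard the coach had searched for what that morning abruptly.

12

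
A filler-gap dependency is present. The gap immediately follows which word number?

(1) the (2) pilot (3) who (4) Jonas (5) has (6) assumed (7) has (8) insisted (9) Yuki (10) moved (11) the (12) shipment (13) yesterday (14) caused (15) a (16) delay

The displaced element is "the pilot" (word 2).
It is linked across 1 clause boundary (Ø).
It functions as the subject of "insisted", so the gap sits immediately after word 6 ("assumed").
Base order: Jonas has assumed that the pilot has insisted Yuki moved the shipment yesterday.

6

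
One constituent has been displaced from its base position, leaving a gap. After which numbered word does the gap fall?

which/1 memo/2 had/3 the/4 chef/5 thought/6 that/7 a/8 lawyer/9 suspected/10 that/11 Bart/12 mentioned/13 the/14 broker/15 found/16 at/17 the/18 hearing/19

The displaced element is "which memo" (word 2).
It is linked across 3 clause boundaries (that → that → Ø).
It functions as the direct object of "found", so the gap sits immediately after word 16 ("found").
Base order: The chef had thought that a lawyer suspected that Bart mentioned the broker found which memo at the hearing.

16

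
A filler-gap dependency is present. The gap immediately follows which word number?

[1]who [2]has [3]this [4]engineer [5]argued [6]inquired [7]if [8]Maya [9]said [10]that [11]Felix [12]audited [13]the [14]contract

5

The displaced element is "who" (word 1).
It is linked across 1 clause boundary (Ø).
It functions as the subject of "inquired", so the gap sits immediately after word 5 ("argued").
Base order: This engineer has argued who inquired if Maya said that Felix audited the contract.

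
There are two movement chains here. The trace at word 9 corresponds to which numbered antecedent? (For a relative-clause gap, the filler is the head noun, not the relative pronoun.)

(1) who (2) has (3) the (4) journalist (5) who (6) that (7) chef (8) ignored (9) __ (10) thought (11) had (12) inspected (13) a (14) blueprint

4

The marked gap is inside the relative clause, the direct object of "ignored".
Its filler is the head noun "journalist" (via "who"), at word 4.
(The other dependency links word 1 to a gap after word 10.)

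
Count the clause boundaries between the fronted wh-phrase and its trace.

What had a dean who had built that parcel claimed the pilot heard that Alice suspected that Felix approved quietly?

"what" is extracted from the object of "approved".
Boundaries crossed, outermost first: [Ø], [that], [that] — 3 in total.

3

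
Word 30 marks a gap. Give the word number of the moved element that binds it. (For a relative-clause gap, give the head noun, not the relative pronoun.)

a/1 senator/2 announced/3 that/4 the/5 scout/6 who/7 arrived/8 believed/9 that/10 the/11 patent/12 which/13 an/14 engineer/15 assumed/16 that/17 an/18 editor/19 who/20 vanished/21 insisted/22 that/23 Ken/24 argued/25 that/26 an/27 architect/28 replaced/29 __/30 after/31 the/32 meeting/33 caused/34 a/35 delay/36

12

The gap at 30 is the object of "replaced", inside a relative clause.
The relative pronoun is "which" (word 13); it is bound by the head noun immediately before it.
Its filler is the head noun "patent", at word 12.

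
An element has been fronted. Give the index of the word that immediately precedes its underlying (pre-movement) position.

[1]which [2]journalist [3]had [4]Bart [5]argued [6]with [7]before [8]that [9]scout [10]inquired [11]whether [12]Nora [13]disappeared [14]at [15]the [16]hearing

The displaced element is "which journalist" (word 2).
It functions as the object of the preposition "with" of "argued", so the gap sits immediately after word 6 ("with").
Base order: Bart had argued with which journalist before that scout inquired whether Nora disappeared at the hearing.

6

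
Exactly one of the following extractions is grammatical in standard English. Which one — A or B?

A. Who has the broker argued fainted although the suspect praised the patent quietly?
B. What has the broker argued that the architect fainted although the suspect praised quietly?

A

In B, the wh-phrase is extracted from inside an adjunct island (introduced by "although"), which blocks movement.
In A, the extraction path crosses only that-complement boundaries, which are transparent.
So A is grammatical.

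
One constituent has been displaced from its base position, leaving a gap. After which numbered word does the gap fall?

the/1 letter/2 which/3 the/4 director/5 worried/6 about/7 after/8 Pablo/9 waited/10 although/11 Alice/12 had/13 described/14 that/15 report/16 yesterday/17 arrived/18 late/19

The displaced element is "the letter" (word 2).
It functions as the object of the preposition "about" of "worried", so the gap sits immediately after word 7 ("about").
Base order: The director worried about the letter after Pablo waited although Alice had described that report yesterday.

7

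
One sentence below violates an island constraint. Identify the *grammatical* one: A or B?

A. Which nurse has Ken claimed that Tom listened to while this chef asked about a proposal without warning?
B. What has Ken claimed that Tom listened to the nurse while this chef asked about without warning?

A

In B, the wh-phrase is extracted from inside an adjunct island (introduced by "while"), which blocks movement.
In A, the extraction path crosses only that-complement boundaries, which are transparent.
So A is grammatical.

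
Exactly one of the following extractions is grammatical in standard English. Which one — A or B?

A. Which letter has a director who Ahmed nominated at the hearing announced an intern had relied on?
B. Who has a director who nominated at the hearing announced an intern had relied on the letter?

In B, the wh-phrase is extracted from inside a complex-NP island (relative clause) (introduced by "who"), which blocks movement.
In A, the extraction path crosses only that-complement boundaries, which are transparent.
So A is grammatical.

A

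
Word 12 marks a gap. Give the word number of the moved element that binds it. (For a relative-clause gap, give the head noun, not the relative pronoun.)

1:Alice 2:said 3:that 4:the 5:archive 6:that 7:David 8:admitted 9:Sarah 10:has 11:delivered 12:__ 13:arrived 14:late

5

The gap at 12 is the object of "delivered", inside a relative clause.
The relative pronoun is "that" (word 6); it is bound by the head noun immediately before it.
Its filler is the head noun "archive", at word 5.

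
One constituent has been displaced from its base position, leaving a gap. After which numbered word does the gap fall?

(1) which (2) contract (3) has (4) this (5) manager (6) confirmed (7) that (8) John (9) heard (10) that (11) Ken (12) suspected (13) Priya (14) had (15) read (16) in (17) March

15

The displaced element is "which contract" (word 2).
It is linked across 3 clause boundaries (that → that → Ø).
It functions as the direct object of "read", so the gap sits immediately after word 15 ("read").
Base order: This manager has confirmed that John heard that Ken suspected Priya had read which contract in March.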